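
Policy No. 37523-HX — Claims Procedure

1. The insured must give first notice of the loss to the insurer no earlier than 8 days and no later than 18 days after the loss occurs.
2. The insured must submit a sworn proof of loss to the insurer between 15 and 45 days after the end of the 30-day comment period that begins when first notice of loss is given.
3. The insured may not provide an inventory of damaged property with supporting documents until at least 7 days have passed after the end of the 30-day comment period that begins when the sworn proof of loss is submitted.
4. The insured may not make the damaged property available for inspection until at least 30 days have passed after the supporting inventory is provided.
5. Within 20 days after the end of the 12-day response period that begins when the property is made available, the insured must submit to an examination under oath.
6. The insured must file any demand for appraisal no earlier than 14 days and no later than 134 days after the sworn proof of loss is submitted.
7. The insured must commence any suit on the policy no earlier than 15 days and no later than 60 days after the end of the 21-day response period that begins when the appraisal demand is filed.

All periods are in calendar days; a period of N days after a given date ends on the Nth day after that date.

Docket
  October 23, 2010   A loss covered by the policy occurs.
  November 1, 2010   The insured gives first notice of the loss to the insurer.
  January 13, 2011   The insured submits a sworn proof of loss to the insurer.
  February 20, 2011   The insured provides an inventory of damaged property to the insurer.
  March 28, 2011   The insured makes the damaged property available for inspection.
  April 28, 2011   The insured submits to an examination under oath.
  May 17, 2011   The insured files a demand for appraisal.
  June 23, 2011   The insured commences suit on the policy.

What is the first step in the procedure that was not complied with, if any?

None — every step was satisfied

(1) the permitted window runs from October 23, 2010 + 8 = October 31, 2010 to October 23, 2010 + 18 = November 10, 2010; done November 1, 2010, which is between those dates.
(2) the permitted window runs from December 1, 2010 + 15 = December 16, 2010 to December 1, 2010 + 45 = January 15, 2011; January 13, 2011 falls inside that range.
(3) permitted from February 12, 2011 + 7 days = February 19, 2011 onward; done February 20, 2011, after the minimum wait.
(4) permitted from February 20, 2011 + 30 days = March 22, 2011 onward; March 28, 2011 is on or after that date.
(5) due by April 9, 2011 + 20 days = April 29, 2011; April 28, 2011 is within that limit.
(6) the permitted window runs from January 13, 2011 + 14 = January 27, 2011 to January 13, 2011 + 134 = May 27, 2011; done May 17, 2011 — within the window.
(7) the permitted window runs from June 7, 2011 + 15 = June 22, 2011 to June 7, 2011 + 60 = August 6, 2011; June 23, 2011 falls inside that range.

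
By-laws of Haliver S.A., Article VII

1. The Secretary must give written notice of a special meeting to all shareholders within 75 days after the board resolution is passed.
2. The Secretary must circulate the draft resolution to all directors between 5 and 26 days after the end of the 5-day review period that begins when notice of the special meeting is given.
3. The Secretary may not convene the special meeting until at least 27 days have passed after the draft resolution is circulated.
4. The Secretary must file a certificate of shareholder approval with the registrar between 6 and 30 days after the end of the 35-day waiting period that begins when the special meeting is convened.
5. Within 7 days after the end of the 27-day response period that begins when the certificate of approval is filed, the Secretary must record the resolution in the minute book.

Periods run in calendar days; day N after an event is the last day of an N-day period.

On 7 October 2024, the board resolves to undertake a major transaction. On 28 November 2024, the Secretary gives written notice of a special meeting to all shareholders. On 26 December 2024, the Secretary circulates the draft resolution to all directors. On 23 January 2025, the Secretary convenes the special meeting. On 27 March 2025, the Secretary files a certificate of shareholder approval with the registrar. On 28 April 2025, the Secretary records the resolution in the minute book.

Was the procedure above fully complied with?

Step 1: 75 days after 7 October 2024 (when the board resolution is passed) is 21 December 2024; 28 November 2024 is within that limit.
Step 2: the window is 5–26 days after 3 December 2024 (end of the 5-day review period, which began when notice of the special meeting is given on 28 November 2024), so 8 December 2024 through 29 December 2024; done 26 December 2024, which is between those dates.
Step 3: the earliest permitted date is 27 days after 26 December 2024 (when the draft resolution is circulated), i.e. 22 January 2025; 23 January 2025 is on or after that date.
Step 4: the window is 6–30 days after 27 February 2025 (end of the 35-day waiting period, which began when the special meeting is convened on 23 January 2025), so 5 March 2025 through 29 March 2025; done 27 March 2025 — within the window.
Step 5: 7 days after 23 April 2025 (end of the 27-day response period, which began when the certificate of approval is filed on 27 March 2025) is 30 April 2025; 28 April 2025 is within that limit.

Yes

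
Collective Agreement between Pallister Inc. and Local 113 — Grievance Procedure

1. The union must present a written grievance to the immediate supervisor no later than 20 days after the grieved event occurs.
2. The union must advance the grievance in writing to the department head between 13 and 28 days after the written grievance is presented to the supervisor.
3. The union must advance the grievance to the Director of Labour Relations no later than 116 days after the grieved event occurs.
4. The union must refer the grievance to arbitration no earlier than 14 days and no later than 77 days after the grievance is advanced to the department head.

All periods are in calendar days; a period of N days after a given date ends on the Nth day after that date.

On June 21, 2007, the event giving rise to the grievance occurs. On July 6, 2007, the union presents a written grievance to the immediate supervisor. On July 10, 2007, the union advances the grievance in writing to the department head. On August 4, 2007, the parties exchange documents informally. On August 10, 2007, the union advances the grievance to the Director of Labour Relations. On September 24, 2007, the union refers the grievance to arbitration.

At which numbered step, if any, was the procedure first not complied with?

(1) due by June 21, 2007 + 20 days = July 11, 2007; July 6, 2007 is within that limit.
(2) the permitted window runs from July 6, 2007 + 13 = July 19, 2007 to July 6, 2007 + 28 = August 3, 2007; done July 10, 2007 — 9 days before the window opened.
The analysis stops there.

Step 2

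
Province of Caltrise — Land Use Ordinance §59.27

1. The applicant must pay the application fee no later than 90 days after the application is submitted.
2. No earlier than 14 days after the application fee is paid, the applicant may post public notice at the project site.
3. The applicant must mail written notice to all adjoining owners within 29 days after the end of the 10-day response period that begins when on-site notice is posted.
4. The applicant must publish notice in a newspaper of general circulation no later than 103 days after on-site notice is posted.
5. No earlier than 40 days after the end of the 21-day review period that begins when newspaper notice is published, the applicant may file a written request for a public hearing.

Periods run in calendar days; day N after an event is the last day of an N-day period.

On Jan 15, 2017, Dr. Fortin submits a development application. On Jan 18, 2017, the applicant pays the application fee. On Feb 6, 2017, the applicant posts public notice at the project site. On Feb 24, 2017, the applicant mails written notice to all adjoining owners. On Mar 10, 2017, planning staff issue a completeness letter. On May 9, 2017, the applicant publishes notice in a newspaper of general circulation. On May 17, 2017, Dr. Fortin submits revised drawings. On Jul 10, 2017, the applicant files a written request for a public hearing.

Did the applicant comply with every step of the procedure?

(1) due by Jan 15, 2017 + 90 days = Apr 15, 2017; completed Jan 18, 2017, before the deadline.
(2) permitted from Jan 18, 2017 + 14 days = Feb 1, 2017 onward; done Feb 6, 2017, after the minimum wait.
(3) due by Feb 16, 2017 + 29 days = Mar 17, 2017; done Feb 24, 2017 — timely.
(4) due by Feb 6, 2017 + 103 days = May 20, 2017; done May 9, 2017 — timely.
(5) permitted from May 30, 2017 + 40 days = Jul 9, 2017 onward; done Jul 10, 2017, after the minimum wait.

Yes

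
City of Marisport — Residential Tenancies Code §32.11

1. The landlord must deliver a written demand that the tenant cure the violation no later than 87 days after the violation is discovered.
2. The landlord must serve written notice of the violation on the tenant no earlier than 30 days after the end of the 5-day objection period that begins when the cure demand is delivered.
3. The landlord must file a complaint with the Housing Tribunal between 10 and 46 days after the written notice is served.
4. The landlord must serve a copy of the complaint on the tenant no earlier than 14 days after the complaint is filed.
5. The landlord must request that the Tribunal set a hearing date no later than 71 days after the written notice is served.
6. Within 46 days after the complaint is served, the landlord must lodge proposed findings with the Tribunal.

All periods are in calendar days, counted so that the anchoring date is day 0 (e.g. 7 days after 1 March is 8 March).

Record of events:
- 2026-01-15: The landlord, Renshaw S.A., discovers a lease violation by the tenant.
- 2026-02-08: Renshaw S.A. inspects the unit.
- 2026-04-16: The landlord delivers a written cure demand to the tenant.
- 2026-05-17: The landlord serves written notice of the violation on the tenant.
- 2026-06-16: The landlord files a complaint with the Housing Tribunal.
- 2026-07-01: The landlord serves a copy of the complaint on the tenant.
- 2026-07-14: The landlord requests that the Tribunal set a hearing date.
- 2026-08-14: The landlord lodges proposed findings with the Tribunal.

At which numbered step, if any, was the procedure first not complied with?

Step 1

Step 1: 87 days after 2026-01-15 (when the violation is discovered) is 2026-04-12; done 2026-04-16 — 4 days late.
Later steps need not be reached.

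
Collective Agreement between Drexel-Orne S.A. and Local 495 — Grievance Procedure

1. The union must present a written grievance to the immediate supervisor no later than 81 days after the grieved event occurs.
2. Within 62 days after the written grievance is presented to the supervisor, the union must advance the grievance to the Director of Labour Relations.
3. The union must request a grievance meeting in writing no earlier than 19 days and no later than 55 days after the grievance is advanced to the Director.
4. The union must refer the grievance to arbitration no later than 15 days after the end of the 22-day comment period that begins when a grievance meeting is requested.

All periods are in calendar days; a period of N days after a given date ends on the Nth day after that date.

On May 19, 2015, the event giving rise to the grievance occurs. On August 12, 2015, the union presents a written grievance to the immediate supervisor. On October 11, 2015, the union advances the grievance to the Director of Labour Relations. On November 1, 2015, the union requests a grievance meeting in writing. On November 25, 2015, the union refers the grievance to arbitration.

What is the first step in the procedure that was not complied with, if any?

Step 1

Step 1 — counting 81 days from May 19, 2015 (when the grieved event occurs) gives a deadline of August 8, 2015; not done until August 12, 2015, 4 days after the deadline.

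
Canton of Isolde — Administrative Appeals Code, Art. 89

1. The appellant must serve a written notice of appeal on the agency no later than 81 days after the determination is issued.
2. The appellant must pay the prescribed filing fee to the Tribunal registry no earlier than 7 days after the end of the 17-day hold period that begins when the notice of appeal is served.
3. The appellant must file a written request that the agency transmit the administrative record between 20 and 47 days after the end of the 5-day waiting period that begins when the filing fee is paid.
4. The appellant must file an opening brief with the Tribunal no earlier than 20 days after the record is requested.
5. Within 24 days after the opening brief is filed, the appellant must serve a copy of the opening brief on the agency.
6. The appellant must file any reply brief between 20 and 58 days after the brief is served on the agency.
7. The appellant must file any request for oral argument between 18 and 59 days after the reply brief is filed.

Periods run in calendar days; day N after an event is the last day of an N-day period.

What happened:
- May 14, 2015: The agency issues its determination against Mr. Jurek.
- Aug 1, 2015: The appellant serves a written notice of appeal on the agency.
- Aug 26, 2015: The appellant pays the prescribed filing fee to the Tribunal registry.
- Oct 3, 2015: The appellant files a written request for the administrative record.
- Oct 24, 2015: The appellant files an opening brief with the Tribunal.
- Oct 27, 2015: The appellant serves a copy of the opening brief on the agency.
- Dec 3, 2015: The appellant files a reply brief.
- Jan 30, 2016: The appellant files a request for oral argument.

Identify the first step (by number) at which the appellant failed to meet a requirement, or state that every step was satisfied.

None — every step was satisfied

(1) due by May 14, 2015 + 81 days = Aug 3, 2015; done Aug 1, 2015 — timely.
(2) permitted from Aug 18, 2015 + 7 days = Aug 25, 2015 onward; Aug 26, 2015 is on or after that date.
(3) the permitted window runs from Aug 31, 2015 + 20 = Sep 20, 2015 to Aug 31, 2015 + 47 = Oct 17, 2015; done Oct 3, 2015, which is between those dates.
(4) permitted from Oct 3, 2015 + 20 days = Oct 23, 2015 onward; done Oct 24, 2015 — permitted.
(5) due by Oct 24, 2015 + 24 days = Nov 17, 2015; done Oct 27, 2015 — timely.
(6) the permitted window runs from Oct 27, 2015 + 20 = Nov 16, 2015 to Oct 27, 2015 + 58 = Dec 24, 2015; Dec 3, 2015 falls inside that range.
(7) the permitted window runs from Dec 3, 2015 + 18 = Dec 21, 2015 to Dec 3, 2015 + 59 = Jan 31, 2016; Jan 30, 2016 falls inside that range.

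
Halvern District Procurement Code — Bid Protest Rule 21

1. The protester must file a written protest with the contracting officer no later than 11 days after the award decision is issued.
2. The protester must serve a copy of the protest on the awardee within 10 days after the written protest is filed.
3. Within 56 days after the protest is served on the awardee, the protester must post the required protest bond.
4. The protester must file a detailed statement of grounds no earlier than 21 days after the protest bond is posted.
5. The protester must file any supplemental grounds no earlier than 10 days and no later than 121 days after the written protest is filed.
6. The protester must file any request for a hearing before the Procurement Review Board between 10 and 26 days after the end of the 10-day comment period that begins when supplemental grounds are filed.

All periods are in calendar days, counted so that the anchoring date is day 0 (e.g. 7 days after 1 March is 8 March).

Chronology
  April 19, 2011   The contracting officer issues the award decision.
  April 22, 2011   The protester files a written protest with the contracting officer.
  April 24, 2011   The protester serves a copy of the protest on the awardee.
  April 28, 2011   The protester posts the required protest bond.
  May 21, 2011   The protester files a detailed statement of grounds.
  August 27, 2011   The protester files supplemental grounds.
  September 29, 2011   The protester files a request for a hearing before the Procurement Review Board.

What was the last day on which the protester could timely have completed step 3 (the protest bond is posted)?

June 19, 2011

Step 3 runs from April 24, 2011, when the protest is served on the awardee. 56 days after April 24, 2011 is June 19, 2011.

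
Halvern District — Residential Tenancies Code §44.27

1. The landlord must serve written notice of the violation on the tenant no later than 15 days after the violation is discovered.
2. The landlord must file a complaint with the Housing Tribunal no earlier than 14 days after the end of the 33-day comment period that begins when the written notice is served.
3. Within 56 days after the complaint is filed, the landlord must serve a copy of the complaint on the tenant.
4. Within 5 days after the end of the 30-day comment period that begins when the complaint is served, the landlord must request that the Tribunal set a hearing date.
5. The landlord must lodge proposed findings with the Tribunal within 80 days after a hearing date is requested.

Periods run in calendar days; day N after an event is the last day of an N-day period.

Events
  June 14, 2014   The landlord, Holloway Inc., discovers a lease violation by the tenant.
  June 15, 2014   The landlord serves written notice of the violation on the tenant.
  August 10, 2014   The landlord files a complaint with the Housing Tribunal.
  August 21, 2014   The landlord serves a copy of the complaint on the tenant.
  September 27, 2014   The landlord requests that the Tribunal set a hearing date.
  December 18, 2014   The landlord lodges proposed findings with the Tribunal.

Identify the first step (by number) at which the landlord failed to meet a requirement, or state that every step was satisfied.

(1) due by June 14, 2014 + 15 days = June 29, 2014; done June 15, 2014 — timely.
(2) permitted from July 18, 2014 + 14 days = August 1, 2014 onward; August 10, 2014 is on or after that date.
(3) due by August 10, 2014 + 56 days = October 5, 2014; completed August 21, 2014, before the deadline.
(4) due by September 20, 2014 + 5 days = September 25, 2014; not done until September 27, 2014, 2 days after the deadline.

Step 4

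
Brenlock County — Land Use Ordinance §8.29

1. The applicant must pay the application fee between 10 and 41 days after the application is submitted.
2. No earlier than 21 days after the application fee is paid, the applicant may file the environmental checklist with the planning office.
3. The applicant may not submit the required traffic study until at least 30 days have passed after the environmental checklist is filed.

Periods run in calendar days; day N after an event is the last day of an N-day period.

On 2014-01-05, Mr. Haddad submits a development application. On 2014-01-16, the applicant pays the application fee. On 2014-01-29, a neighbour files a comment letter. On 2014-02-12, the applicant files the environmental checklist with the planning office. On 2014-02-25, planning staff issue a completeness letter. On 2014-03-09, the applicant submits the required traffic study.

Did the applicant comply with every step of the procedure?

(1) the permitted window runs from 2014-01-05 + 10 = 2014-01-15 to 2014-01-05 + 41 = 2014-02-15; 2014-01-16 falls inside that range.
(2) permitted from 2014-01-16 + 21 days = 2014-02-06 onward; done 2014-02-12 — permitted.
(3) permitted from 2014-02-12 + 30 days = 2014-03-14 onward; 2014-03-09 is 5 days before the earliest permitted date.
The procedure was therefore not followed at step 3.

No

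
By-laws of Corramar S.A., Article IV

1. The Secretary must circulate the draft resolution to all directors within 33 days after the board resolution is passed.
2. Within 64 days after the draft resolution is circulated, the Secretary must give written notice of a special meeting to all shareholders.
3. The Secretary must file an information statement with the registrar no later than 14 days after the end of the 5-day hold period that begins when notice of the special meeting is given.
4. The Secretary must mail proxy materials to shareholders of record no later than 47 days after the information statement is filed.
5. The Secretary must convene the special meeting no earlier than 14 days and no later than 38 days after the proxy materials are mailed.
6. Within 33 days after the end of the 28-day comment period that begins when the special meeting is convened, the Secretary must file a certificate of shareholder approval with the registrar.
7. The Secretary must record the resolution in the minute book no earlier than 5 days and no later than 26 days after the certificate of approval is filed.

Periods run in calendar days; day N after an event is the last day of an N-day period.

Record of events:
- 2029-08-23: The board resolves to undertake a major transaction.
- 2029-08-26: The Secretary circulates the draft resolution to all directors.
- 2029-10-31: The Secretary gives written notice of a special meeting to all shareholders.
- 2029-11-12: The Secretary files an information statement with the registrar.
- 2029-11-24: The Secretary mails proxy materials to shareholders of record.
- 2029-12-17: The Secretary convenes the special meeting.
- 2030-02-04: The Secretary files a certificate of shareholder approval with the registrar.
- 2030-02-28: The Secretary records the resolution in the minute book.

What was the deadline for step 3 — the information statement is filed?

2029-11-19

Notice of the special meeting is given on 2029-10-31; the 5-day hold period therefore ends 2029-11-05, and step 3 runs from that date. 14 days after 2029-11-05 is 2029-11-19.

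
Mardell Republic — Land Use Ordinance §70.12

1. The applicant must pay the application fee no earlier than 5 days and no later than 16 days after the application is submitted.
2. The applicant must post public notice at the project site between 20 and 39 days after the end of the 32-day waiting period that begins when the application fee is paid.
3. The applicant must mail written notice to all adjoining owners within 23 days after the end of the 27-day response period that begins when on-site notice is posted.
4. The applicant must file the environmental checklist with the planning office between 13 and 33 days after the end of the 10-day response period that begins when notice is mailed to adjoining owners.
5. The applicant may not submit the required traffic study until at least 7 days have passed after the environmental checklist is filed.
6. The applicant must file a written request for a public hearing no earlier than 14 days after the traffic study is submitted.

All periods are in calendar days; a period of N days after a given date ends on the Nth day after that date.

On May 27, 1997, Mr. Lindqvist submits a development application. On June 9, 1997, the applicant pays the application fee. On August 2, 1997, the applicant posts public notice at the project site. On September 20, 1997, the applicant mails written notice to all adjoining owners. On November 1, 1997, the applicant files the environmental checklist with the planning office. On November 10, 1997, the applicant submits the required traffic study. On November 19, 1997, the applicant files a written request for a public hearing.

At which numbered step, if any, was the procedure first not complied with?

(1) the permitted window runs from May 27, 1997 + 5 = June 1, 1997 to May 27, 1997 + 16 = June 12, 1997; done June 9, 1997 — within the window.
(2) the permitted window runs from July 11, 1997 + 20 = July 31, 1997 to July 11, 1997 + 39 = August 19, 1997; done August 2, 1997, which is between those dates.
(3) due by August 29, 1997 + 23 days = September 21, 1997; done September 20, 1997 — timely.
(4) the permitted window runs from September 30, 1997 + 13 = October 13, 1997 to September 30, 1997 + 33 = November 2, 1997; November 1, 1997 falls inside that range.
(5) permitted from November 1, 1997 + 7 days = November 8, 1997 onward; done November 10, 1997, after the minimum wait.
(6) permitted from November 10, 1997 + 14 days = November 24, 1997 onward; November 19, 1997 is 5 days before the earliest permitted date.
Later steps need not be reached.

Step 6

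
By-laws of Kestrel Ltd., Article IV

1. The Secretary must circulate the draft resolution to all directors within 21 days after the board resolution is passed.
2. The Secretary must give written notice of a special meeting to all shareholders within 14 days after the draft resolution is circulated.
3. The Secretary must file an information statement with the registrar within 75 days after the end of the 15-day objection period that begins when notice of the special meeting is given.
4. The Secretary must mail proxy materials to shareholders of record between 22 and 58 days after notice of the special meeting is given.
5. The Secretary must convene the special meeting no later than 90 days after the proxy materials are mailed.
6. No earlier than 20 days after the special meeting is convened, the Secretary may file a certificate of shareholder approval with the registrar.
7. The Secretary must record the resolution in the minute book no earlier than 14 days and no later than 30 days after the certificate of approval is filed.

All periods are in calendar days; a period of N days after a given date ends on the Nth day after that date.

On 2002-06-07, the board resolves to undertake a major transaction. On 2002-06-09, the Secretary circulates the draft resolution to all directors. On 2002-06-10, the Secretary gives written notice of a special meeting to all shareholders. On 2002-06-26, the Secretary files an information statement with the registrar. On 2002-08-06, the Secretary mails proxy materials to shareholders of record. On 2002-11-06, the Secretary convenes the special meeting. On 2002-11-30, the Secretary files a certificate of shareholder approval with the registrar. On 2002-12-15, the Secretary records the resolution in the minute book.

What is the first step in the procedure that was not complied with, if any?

Step 1: 21 days after 2002-06-07 (when the board resolution is passed) is 2002-06-28; completed 2002-06-09, before the deadline.
Step 2: 14 days after 2002-06-09 (when the draft resolution is circulated) is 2002-06-23; done 2002-06-10 — timely.
Step 3: 75 days after 2002-06-25 (end of the 15-day objection period, which began when notice of the special meeting is given on 2002-06-10) is 2002-09-08; 2002-06-26 is within that limit.
Step 4: the window is 22–58 days after 2002-06-10 (when notice of the special meeting is given), so 2002-07-02 through 2002-08-07; done 2002-08-06, which is between those dates.
Step 5: 90 days after 2002-08-06 (when the proxy materials are mailed) is 2002-11-04; done 2002-11-06 — 2 days late.
The analysis stops there.

Step 5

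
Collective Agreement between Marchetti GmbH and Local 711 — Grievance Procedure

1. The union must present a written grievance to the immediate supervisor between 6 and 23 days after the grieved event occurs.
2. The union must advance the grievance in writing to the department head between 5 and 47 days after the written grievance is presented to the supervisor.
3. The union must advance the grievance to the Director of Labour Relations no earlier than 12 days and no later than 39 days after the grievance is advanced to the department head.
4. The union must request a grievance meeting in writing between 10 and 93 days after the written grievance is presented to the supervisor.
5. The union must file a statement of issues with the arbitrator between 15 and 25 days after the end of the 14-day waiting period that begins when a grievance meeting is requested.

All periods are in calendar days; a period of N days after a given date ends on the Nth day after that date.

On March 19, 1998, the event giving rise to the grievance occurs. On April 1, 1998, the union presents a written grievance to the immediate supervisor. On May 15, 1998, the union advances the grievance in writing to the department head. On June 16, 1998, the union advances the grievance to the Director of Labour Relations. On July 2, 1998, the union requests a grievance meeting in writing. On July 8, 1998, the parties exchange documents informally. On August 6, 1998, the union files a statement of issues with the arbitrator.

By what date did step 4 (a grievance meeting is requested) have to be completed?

Step 4 runs from April 1, 1998, when the written grievance is presented to the supervisor. The window is 10–93 days after April 1, 1998; it closes on July 3, 1998.

July 3, 1998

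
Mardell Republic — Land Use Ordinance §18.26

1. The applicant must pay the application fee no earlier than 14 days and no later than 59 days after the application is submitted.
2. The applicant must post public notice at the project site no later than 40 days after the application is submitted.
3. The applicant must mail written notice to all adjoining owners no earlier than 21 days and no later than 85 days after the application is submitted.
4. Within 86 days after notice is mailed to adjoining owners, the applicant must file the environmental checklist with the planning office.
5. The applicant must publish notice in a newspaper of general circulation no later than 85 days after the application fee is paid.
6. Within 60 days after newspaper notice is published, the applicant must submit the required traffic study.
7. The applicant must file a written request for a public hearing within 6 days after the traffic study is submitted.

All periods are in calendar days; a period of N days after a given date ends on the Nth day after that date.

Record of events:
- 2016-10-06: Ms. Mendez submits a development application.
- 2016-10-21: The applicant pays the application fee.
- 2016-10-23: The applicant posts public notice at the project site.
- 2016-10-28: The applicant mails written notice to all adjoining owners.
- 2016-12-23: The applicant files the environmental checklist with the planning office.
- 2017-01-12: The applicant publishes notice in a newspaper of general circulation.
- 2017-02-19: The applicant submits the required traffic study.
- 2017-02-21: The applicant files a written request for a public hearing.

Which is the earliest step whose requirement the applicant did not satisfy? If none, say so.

None — every step was satisfied

Step 1 — 14 and 59 days from 2016-10-06 (when the application is submitted) are 2016-10-20 and 2016-12-04 respectively; done 2016-10-21, which is between those dates.
Step 2 — counting 40 days from 2016-10-06 (when the application is submitted) gives a deadline of 2016-11-15; 2016-10-23 is within that limit.
Step 3 — 21 and 85 days from 2016-10-06 (when the application is submitted) are 2016-10-27 and 2016-12-30 respectively; done 2016-10-28, which is between those dates.
Step 4 — counting 86 days from 2016-10-28 (when notice is mailed to adjoining owners) gives a deadline of 2017-01-22; done 2016-12-23 — timely.
Step 5 — counting 85 days from 2016-10-21 (when the application fee is paid) gives a deadline of 2017-01-14; completed 2017-01-12, before the deadline.
Step 6 — counting 60 days from 2017-01-12 (when newspaper notice is published) gives a deadline of 2017-03-13; done 2017-02-19 — timely.
Step 7 — counting 6 days from 2017-02-19 (when the traffic study is submitted) gives a deadline of 2017-02-25; 2017-02-21 is within that limit.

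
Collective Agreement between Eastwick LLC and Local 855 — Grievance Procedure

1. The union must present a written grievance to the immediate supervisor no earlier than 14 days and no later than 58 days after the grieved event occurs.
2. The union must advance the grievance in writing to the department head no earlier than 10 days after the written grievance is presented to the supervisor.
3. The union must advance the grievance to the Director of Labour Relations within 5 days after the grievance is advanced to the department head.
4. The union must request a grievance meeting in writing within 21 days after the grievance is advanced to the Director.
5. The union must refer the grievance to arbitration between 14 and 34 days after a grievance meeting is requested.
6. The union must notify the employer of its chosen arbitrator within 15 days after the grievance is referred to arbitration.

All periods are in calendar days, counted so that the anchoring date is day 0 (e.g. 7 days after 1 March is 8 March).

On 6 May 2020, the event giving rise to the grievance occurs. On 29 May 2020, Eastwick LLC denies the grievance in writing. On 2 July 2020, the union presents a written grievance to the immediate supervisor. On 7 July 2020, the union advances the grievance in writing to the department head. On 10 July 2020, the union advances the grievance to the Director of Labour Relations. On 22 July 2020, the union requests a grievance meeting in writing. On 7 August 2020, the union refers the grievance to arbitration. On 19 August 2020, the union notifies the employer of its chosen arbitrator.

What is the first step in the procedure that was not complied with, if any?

Step 2

(1) the permitted window runs from 6 May 2020 + 14 = 20 May 2020 to 6 May 2020 + 58 = 3 July 2020; done 2 July 2020 — within the window.
(2) permitted from 2 July 2020 + 10 days = 12 July 2020 onward; done 7 July 2020 — 5 days too early.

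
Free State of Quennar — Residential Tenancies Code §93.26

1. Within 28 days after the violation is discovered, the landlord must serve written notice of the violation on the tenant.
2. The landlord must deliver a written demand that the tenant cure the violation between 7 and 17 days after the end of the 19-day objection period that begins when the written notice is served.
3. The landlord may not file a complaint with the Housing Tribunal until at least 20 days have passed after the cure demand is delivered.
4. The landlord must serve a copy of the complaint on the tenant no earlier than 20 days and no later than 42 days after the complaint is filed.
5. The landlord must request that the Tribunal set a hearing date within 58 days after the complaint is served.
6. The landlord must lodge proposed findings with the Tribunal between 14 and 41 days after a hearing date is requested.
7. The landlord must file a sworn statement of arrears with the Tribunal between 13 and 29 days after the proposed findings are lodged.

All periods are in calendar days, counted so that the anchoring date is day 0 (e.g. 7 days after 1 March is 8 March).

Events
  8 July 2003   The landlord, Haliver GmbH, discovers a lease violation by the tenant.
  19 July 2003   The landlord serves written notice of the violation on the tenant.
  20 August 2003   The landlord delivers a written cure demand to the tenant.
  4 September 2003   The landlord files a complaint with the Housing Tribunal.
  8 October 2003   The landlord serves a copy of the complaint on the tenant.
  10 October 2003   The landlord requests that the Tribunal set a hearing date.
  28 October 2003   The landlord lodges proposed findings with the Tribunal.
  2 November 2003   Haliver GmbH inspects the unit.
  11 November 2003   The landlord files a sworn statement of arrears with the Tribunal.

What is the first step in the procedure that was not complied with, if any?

Step 3

(1) due by 8 July 2003 + 28 days = 5 August 2003; 19 July 2003 is within that limit.
(2) the permitted window runs from 7 August 2003 + 7 = 14 August 2003 to 7 August 2003 + 17 = 24 August 2003; done 20 August 2003, which is between those dates.
(3) permitted from 20 August 2003 + 20 days = 9 September 2003 onward; acted on 4 September 2003, 5 days prematurely.
Later steps need not be reached.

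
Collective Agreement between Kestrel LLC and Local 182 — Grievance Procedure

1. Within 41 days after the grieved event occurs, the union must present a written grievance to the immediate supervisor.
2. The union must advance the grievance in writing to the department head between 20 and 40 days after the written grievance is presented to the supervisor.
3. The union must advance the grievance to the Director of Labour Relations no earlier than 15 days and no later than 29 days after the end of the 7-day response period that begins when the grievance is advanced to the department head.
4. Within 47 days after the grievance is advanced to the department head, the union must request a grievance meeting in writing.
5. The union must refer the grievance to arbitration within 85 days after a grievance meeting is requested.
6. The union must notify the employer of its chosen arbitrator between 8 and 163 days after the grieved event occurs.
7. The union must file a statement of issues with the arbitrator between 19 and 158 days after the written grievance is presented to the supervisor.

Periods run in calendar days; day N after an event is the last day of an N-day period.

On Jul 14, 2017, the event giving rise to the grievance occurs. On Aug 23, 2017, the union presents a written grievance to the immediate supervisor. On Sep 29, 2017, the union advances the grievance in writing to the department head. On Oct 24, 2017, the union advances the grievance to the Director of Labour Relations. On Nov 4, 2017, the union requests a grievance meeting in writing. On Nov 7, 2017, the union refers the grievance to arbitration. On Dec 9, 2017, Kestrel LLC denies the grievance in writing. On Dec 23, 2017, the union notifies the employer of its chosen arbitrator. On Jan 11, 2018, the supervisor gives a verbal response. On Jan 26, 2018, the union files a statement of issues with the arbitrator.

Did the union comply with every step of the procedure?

Yes

(1) due by Jul 14, 2017 + 41 days = Aug 24, 2017; completed Aug 23, 2017, before the deadline.
(2) the permitted window runs from Aug 23, 2017 + 20 = Sep 12, 2017 to Aug 23, 2017 + 40 = Oct 2, 2017; done Sep 29, 2017 — within the window.
(3) the permitted window runs from Oct 6, 2017 + 15 = Oct 21, 2017 to Oct 6, 2017 + 29 = Nov 4, 2017; done Oct 24, 2017, which is between those dates.
(4) due by Sep 29, 2017 + 47 days = Nov 15, 2017; done Nov 4, 2017 — timely.
(5) due by Nov 4, 2017 + 85 days = Jan 28, 2018; done Nov 7, 2017 — timely.
(6) the permitted window runs from Jul 14, 2017 + 8 = Jul 22, 2017 to Jul 14, 2017 + 163 = Dec 24, 2017; Dec 23, 2017 falls inside that range.
(7) the permitted window runs from Aug 23, 2017 + 19 = Sep 11, 2017 to Aug 23, 2017 + 158 = Jan 28, 2018; done Jan 26, 2018 — within the window.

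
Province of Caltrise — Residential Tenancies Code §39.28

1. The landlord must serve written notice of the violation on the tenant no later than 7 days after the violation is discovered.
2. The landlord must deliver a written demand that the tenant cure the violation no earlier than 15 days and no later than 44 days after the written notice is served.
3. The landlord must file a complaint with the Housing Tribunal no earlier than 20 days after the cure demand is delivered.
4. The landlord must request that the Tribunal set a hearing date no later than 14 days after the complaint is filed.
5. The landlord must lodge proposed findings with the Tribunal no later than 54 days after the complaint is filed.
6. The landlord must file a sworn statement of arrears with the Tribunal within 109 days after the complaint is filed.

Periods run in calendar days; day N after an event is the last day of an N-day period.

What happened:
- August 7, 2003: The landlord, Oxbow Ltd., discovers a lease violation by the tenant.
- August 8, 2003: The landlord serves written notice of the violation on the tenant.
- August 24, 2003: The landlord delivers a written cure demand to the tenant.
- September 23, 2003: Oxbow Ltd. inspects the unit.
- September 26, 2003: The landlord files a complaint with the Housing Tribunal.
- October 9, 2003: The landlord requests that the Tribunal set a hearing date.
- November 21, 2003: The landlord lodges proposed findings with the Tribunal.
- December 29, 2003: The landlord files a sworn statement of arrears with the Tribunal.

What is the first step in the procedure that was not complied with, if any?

Step 1: 7 days after August 7, 2003 (when the violation is discovered) is August 14, 2003; done August 8, 2003 — timely.
Step 2: the window is 15–44 days after August 8, 2003 (when the written notice is served), so August 23, 2003 through September 21, 2003; August 24, 2003 falls inside that range.
Step 3: the earliest permitted date is 20 days after August 24, 2003 (when the cure demand is delivered), i.e. September 13, 2003; September 26, 2003 is on or after that date.
Step 4: 14 days after September 26, 2003 (when the complaint is filed) is October 10, 2003; October 9, 2003 is within that limit.
Step 5: 54 days after September 26, 2003 (when the complaint is filed) is November 19, 2003; not done until November 21, 2003, 2 days after the deadline.

Step 5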